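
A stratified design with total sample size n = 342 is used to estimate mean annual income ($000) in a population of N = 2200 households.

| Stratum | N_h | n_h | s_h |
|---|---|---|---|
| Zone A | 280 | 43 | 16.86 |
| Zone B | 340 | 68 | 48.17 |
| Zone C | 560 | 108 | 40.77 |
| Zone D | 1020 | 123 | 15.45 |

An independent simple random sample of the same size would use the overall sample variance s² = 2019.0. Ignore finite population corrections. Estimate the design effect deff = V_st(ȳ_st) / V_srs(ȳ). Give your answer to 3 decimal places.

deff ≈ 0.396

V̂(ȳ_st) = Σ W_h² s_h²/n_h, with W_h = N_h/N and N = 2200:
  stratum Zone A: (280/2200)²·16.86²/43 = 0.107082
  stratum Zone B: (340/2200)²·48.17²/68 = 0.814999
  stratum Zone C: (560/2200)²·40.77²/108 = 0.997214
  stratum Zone D: (1020/2200)²·15.45²/123 = 0.417164
V_st = 2.33646
V_srs = s²/n = 2019.0/342 = 5.90351
deff = V_st / V_srs = 2.33646/5.90351 = 0.3958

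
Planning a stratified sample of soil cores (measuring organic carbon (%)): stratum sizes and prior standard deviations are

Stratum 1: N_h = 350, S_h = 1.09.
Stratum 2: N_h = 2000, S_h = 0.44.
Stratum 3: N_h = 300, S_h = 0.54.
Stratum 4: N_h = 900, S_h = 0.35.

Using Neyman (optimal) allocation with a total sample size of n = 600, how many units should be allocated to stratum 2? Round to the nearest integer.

Neyman allocation: n_h = n · N_h S_h / Σ N_i S_i, with n = 600.
  stratum 1: N_h·S_h = 350·1.09 = 381.50
  stratum 2: N_h·S_h = 2000·0.44 = 880.00
  stratum 3: N_h·S_h = 300·0.54 = 162.00
  stratum 4: N_h·S_h = 900·0.35 = 315.00
Σ N_h S_h = 1738.50
n for stratum 2 = 600·880.00/1738.50 = 303.710 → 304

304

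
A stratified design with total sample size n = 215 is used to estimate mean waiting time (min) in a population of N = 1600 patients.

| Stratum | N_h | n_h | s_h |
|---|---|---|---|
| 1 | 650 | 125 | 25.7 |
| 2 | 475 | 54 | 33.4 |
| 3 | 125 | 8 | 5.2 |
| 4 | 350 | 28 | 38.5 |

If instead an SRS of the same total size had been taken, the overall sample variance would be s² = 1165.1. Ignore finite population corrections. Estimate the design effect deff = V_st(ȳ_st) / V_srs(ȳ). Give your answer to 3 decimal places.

V̂(ȳ_st) = Σ W_h² s_h²/n_h, with W_h = N_h/N and N = 1600:
  stratum 1: (650/1600)²·25.7²/125 = 0.872053
  stratum 2: (475/1600)²·33.4²/54 = 1.82073
  stratum 3: (125/1600)²·5.2²/8 = 0.0206299
  stratum 4: (350/1600)²·38.5²/28 = 2.53314
V_st = 5.24656
V_srs = s²/n = 1165.1/215 = 5.41907
deff = V_st / V_srs = 5.24656/5.41907 = 0.9682

deff ≈ 0.968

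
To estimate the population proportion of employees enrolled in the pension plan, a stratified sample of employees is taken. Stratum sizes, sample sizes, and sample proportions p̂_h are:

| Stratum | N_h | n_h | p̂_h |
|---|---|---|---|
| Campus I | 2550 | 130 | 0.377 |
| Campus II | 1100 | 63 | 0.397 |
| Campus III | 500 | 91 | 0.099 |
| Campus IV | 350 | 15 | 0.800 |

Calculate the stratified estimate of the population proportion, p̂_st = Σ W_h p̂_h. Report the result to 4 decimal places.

p̂_st ≈ 0.3839

N = 4500; stratum weights W_h = N_h/N.
p̂_st = Σ W_h p̂_h = (2550·0.377 + 1100·0.397 + 500·0.099 + 350·0.800)/4500 = 0.38390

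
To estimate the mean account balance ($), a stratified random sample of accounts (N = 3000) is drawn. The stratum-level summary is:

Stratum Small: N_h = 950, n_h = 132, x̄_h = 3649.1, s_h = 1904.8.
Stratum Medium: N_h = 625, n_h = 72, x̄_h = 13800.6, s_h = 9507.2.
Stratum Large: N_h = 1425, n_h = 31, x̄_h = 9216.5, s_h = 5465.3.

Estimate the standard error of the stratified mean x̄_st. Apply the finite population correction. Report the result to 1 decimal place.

SE(x̄_st) ≈ 513.1

V̂(x̄_st) = Σ W_h² (1 − n_h/N_h) s_h²/n_h, with W_h = N_h/N and N = 3000:
  stratum Small: (950/3000)²·(1 − 132/950)·1904.8²/132 = 2373.34
  stratum Medium: (625/3000)²·(1 − 72/625)·9507.2²/72 = 48209.8
  stratum Large: (1425/3000)²·(1 − 31/1425)·5465.3²/31 = 212668
V̂(x̄_st) = 263251
SE(x̄_st) = √263251 = 513.08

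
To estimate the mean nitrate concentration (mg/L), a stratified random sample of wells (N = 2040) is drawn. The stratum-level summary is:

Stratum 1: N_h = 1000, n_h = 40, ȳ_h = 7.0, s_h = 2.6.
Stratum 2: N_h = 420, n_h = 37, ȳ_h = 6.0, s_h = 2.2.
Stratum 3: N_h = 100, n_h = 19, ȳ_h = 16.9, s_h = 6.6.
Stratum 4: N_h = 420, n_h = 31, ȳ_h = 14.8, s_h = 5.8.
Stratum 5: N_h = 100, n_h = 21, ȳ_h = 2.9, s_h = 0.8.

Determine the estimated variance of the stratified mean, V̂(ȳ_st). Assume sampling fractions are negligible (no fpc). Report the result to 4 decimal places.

V̂(ȳ_st) ≈ 0.0977

V̂(ȳ_st) = Σ W_h² s_h²/n_h, with W_h = N_h/N and N = 2040:
  stratum 1: (1000/2040)²·2.6²/40 = 0.0406094
  stratum 2: (420/2040)²·2.2²/37 = 0.00554475
  stratum 3: (100/2040)²·6.6²/19 = 0.00550901
  stratum 4: (420/2040)²·5.8²/31 = 0.0459973
  stratum 5: (100/2040)²·0.8²/21 = 7.32319e-05
V̂(ȳ_st) = 0.0977337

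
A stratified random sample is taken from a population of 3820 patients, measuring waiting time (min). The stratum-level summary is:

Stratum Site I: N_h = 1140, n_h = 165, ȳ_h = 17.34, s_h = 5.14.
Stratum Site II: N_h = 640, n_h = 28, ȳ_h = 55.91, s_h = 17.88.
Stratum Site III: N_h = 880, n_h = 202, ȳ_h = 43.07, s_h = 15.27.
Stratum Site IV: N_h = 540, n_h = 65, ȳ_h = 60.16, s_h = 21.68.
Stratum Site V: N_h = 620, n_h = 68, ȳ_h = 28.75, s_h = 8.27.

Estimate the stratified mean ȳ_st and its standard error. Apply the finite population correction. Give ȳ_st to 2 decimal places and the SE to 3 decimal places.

ȳ_st = Σ W_h ȳ_h = (1140·17.34 + 640·55.91 + 880·43.07 + 540·60.16 + 620·28.75)/3820 = 37.63429
V̂(ȳ_st) = Σ W_h² (1 − n_h/N_h) s_h²/n_h, with W_h = N_h/N and N = 3820:
  stratum Site I: (1140/3820)²·(1 − 165/1140)·5.14²/165 = 0.0121962
  stratum Site II: (640/3820)²·(1 − 28/640)·17.88²/28 = 0.306466
  stratum Site III: (880/3820)²·(1 − 202/880)·15.27²/202 = 0.0471968
  stratum Site IV: (540/3820)²·(1 − 65/540)·21.68²/65 = 0.127106
  stratum Site V: (620/3820)²·(1 − 68/620)·8.27²/68 = 0.0235888
V̂(ȳ_st) = 0.516553
SE(ȳ_st) = √0.516553 = 0.718716

ȳ_st ≈ 37.63, SE ≈ 0.719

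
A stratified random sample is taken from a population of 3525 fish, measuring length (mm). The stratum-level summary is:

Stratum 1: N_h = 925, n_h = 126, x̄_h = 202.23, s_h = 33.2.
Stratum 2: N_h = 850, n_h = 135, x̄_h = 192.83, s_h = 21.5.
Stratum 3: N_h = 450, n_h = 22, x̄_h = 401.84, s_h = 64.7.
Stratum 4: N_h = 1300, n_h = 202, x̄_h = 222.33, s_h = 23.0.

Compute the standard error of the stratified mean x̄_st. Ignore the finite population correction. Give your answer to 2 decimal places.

SE(x̄_st) ≈ 2.06

V̂(x̄_st) = Σ W_h² s_h²/n_h, with W_h = N_h/N and N = 3525:
  stratum 1: (925/3525)²·33.2²/126 = 0.60238
  stratum 2: (850/3525)²·21.5²/135 = 0.199096
  stratum 3: (450/3525)²·64.7²/22 = 3.10094
  stratum 4: (1300/3525)²·23.0²/202 = 0.356183
V̂(x̄_st) = 4.25859
SE(x̄_st) = √4.25859 = 2.06364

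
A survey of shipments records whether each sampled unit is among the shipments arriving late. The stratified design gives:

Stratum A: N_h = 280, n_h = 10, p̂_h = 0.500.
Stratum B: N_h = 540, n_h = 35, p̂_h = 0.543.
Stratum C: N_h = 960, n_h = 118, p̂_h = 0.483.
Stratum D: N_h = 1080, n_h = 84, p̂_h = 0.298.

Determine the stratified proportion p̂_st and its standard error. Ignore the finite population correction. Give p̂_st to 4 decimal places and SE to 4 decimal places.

N = 2860; stratum weights W_h = N_h/N.
p̂_st = Σ W_h p̂_h = (280·0.500 + 540·0.543 + 960·0.483 + 1080·0.298)/2860 = 0.42613
V̂(p̂_st) = Σ W_h² p̂_h(1−p̂_h)/(n_h−1):
  stratum A: (280/2860)²·0.500·0.500/9 = 0.000266245
  stratum B: (540/2860)²·0.543·0.457/34 = 0.000260191
  stratum C: (960/2860)²·0.483·0.517/117 = 0.000240471
  stratum D: (1080/2860)²·0.298·0.702/83 = 0.00035941
V̂(p̂_st) = 0.00112632; SE = √V̂ = 0.0335607

p̂_st ≈ 0.4261, SE ≈ 0.0336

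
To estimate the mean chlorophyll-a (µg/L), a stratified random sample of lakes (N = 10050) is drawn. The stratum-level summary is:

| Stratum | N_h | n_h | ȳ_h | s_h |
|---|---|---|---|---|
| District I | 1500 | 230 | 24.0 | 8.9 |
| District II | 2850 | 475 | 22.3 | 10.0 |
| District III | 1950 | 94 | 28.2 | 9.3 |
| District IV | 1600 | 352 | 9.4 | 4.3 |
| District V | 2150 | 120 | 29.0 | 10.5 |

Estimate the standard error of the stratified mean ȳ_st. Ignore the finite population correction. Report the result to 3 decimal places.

SE(ȳ_st) ≈ 0.320

V̂(ȳ_st) = Σ W_h² s_h²/n_h, with W_h = N_h/N and N = 10050:
  stratum District I: (1500/10050)²·8.9²/230 = 0.00767189
  stratum District II: (2850/10050)²·10.0²/475 = 0.0169303
  stratum District III: (1950/10050)²·9.3²/94 = 0.0346398
  stratum District IV: (1600/10050)²·4.3²/352 = 0.00133138
  stratum District V: (2150/10050)²·10.5²/120 = 0.0420477
V̂(ȳ_st) = 0.102621
SE(ȳ_st) = √0.102621 = 0.320345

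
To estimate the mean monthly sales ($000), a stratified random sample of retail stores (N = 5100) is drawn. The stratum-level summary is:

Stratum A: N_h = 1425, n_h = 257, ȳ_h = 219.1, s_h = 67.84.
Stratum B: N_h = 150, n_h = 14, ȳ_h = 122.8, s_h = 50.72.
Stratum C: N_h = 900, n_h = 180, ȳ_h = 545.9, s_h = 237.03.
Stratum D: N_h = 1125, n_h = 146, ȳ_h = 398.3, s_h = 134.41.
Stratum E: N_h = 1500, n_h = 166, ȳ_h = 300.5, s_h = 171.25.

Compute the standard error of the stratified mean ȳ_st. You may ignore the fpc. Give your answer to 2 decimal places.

SE(ȳ_st) ≈ 5.71

V̂(ȳ_st) = Σ W_h² s_h²/n_h, with W_h = N_h/N and N = 5100:
  stratum A: (1425/5100)²·67.84²/257 = 1.39807
  stratum B: (150/5100)²·50.72²/14 = 0.158954
  stratum C: (900/5100)²·237.03²/180 = 9.72028
  stratum D: (1125/5100)²·134.41²/146 = 6.02109
  stratum E: (1500/5100)²·171.25²/166 = 15.2825
V̂(ȳ_st) = 32.5809
SE(ȳ_st) = √32.5809 = 5.70797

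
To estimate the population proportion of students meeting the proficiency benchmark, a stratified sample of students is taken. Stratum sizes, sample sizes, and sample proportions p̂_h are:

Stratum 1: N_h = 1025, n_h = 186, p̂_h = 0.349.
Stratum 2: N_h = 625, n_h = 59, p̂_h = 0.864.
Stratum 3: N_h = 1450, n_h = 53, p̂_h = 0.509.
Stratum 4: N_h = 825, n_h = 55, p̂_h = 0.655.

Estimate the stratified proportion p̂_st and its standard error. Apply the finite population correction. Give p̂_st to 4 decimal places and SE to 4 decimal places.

N = 3925; stratum weights W_h = N_h/N.
p̂_st = Σ W_h p̂_h = (1025·0.349 + 625·0.864 + 1450·0.509 + 825·0.655)/3925 = 0.55443
V̂(p̂_st) = Σ W_h² (1 − n_h/N_h) p̂_h(1−p̂_h)/(n_h−1):
  stratum 1: (1025/3925)²·(1 − 186/1025)·0.349·0.651/185 = 6.85553e-05
  stratum 2: (625/3925)²·(1 − 59/625)·0.864·0.136/58 = 4.65202e-05
  stratum 3: (1450/3925)²·(1 − 53/1450)·0.509·0.491/52 = 0.000631948
  stratum 4: (825/3925)²·(1 − 55/825)·0.655·0.345/54 = 0.000172557
V̂(p̂_st) = 0.00091958; SE = √V̂ = 0.0303246

p̂_st ≈ 0.5544, SE ≈ 0.0303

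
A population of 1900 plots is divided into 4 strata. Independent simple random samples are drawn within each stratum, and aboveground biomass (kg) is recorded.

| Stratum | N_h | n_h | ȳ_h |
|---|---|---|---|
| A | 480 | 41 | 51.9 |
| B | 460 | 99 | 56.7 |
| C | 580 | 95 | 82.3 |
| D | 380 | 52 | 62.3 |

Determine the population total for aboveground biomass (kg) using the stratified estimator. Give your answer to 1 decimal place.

τ̂_st ≈ 122402.0

τ̂_st = Σ N_h ȳ_h = 480·51.9 + 460·56.7 + 580·82.3 + 380·62.3 = 122402.0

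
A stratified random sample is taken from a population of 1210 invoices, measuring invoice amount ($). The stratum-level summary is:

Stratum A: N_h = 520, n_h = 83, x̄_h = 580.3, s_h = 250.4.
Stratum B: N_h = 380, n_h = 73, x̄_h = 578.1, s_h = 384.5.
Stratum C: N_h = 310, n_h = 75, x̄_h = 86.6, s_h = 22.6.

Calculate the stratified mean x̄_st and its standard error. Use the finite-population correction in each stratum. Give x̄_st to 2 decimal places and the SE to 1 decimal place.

x̄_st = Σ W_h x̄_h = (520·580.3 + 380·578.1 + 310·86.6)/1210 = 453.12397
V̂(x̄_st) = Σ W_h² (1 − n_h/N_h) s_h²/n_h, with W_h = N_h/N and N = 1210:
  stratum A: (520/1210)²·(1 − 83/520)·250.4²/83 = 117.248
  stratum B: (380/1210)²·(1 − 73/380)·384.5²/73 = 161.369
  stratum C: (310/1210)²·(1 − 75/310)·22.6²/75 = 0.338855
V̂(x̄_st) = 278.956
SE(x̄_st) = √278.956 = 16.702

x̄_st ≈ 453.12, SE ≈ 16.7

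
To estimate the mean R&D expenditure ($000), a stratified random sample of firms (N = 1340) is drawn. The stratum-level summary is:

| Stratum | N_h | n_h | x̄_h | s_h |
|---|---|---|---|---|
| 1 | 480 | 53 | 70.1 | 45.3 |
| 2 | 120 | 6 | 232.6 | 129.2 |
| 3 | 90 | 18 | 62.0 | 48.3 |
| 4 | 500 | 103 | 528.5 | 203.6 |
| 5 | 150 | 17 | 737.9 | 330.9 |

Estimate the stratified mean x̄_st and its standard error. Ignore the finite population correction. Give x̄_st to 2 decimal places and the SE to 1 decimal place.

x̄_st = Σ W_h x̄_h = (480·70.1 + 120·232.6 + 90·62.0 + 500·528.5 + 150·737.9)/1340 = 329.90672
V̂(x̄_st) = Σ W_h² s_h²/n_h, with W_h = N_h/N and N = 1340:
  stratum 1: (480/1340)²·45.3²/53 = 4.96814
  stratum 2: (120/1340)²·129.2²/6 = 22.3114
  stratum 3: (90/1340)²·48.3²/18 = 0.584652
  stratum 4: (500/1340)²·203.6²/103 = 56.0336
  stratum 5: (150/1340)²·330.9²/17 = 80.7082
V̂(x̄_st) = 164.606
SE(x̄_st) = √164.606 = 12.8299

x̄_st ≈ 329.91, SE ≈ 12.8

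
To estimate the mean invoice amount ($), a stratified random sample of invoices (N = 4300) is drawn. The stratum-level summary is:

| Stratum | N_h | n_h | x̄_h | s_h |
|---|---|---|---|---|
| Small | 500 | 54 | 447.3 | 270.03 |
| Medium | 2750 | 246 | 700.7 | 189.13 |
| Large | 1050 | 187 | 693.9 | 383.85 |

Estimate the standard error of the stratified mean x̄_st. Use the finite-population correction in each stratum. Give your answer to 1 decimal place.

V̂(x̄_st) = Σ W_h² (1 − n_h/N_h) s_h²/n_h, with W_h = N_h/N and N = 4300:
  stratum Small: (500/4300)²·(1 − 54/500)·270.03²/54 = 16.2854
  stratum Medium: (2750/4300)²·(1 − 246/2750)·189.13²/246 = 54.1522
  stratum Large: (1050/4300)²·(1 − 187/1050)·383.85²/187 = 38.614
V̂(x̄_st) = 109.052
SE(x̄_st) = √109.052 = 10.4428

SE(x̄_st) ≈ 10.4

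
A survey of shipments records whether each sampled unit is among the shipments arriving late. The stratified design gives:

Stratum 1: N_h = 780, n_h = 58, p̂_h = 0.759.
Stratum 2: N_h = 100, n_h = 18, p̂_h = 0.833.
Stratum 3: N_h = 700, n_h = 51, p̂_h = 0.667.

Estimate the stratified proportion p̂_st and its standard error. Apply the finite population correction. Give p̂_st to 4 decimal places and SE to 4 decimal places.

p̂_st ≈ 0.7229, SE ≈ 0.0395

N = 1580; stratum weights W_h = N_h/N.
p̂_st = Σ W_h p̂_h = (780·0.759 + 100·0.833 + 700·0.667)/1580 = 0.72292
V̂(p̂_st) = Σ W_h² (1 − n_h/N_h) p̂_h(1−p̂_h)/(n_h−1):
  stratum 1: (780/1580)²·(1 − 58/780)·0.759·0.241/57 = 0.000723938
  stratum 2: (100/1580)²·(1 − 18/100)·0.833·0.167/17 = 2.68789e-05
  stratum 3: (700/1580)²·(1 − 51/700)·0.667·0.333/50 = 0.000808404
V̂(p̂_st) = 0.00155922; SE = √V̂ = 0.039487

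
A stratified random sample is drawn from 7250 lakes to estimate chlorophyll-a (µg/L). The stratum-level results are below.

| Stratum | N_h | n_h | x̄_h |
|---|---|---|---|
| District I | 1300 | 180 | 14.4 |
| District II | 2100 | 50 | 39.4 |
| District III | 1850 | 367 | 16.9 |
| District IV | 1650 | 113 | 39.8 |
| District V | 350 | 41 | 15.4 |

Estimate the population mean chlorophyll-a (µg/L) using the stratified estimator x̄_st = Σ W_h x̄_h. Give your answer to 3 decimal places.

N = Σ N_h = 7250. Stratum weights W_h = N_h/N.
x̄_st = (1300·14.4 + 2100·39.4 + 1850·16.9 + 1650·39.8 + 350·15.4) / 7250 = 28.10828

x̄_st ≈ 28.108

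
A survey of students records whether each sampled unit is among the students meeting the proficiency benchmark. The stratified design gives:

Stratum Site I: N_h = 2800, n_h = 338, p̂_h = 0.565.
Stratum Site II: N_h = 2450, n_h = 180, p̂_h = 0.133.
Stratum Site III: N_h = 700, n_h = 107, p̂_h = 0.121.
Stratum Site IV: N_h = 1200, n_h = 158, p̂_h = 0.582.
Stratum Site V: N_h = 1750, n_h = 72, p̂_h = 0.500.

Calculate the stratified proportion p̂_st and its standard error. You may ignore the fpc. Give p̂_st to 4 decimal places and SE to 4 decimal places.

p̂_st ≈ 0.4007, SE ≈ 0.0171

N = 8900; stratum weights W_h = N_h/N.
p̂_st = Σ W_h p̂_h = (2800·0.565 + 2450·0.133 + 700·0.121 + 1200·0.582 + 1750·0.500)/8900 = 0.40067
V̂(p̂_st) = Σ W_h² p̂_h(1−p̂_h)/(n_h−1):
  stratum Site I: (2800/8900)²·0.565·0.435/337 = 7.21845e-05
  stratum Site II: (2450/8900)²·0.133·0.867/179 = 4.88169e-05
  stratum Site III: (700/8900)²·0.121·0.879/106 = 6.20704e-06
  stratum Site IV: (1200/8900)²·0.582·0.418/157 = 2.81697e-05
  stratum Site V: (1750/8900)²·0.500·0.500/71 = 0.000136137
V̂(p̂_st) = 0.000291516; SE = √V̂ = 0.0170738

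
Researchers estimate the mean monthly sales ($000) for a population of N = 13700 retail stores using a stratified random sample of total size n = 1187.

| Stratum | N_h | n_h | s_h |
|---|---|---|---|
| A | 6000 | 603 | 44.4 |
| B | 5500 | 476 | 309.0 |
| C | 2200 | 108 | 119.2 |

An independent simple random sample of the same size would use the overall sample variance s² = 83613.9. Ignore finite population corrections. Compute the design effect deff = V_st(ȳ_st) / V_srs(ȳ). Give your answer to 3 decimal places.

V̂(ȳ_st) = Σ W_h² s_h²/n_h, with W_h = N_h/N and N = 13700:
  stratum A: (6000/13700)²·44.4²/603 = 0.627061
  stratum B: (5500/13700)²·309.0²/476 = 32.3291
  stratum C: (2200/13700)²·119.2²/108 = 3.3926
V_st = 36.3488
V_srs = s²/n = 83613.9/1187 = 70.4414
deff = V_st / V_srs = 36.3488/70.4414 = 0.5160

deff ≈ 0.516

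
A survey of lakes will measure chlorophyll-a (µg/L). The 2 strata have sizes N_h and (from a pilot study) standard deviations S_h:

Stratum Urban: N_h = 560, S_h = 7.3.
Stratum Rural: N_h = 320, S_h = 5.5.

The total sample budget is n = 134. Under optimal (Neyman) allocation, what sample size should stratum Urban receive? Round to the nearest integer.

Neyman allocation: n_h = n · N_h S_h / Σ N_i S_i, with n = 134.
  stratum Urban: N_h·S_h = 560·7.3 = 4088.00
  stratum Rural: N_h·S_h = 320·5.5 = 1760.00
Σ N_h S_h = 5848.00
n for stratum Urban = 134·4088.00/5848.00 = 93.672 → 94

94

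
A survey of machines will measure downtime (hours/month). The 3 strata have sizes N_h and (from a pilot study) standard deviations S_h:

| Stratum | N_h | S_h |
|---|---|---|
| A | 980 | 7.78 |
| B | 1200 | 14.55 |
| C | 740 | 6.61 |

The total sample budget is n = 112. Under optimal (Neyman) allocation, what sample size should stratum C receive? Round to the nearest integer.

Neyman allocation: n_h = n · N_h S_h / Σ N_i S_i, with n = 112.
  stratum A: N_h·S_h = 980·7.78 = 7624.40
  stratum B: N_h·S_h = 1200·14.55 = 17460.00
  stratum C: N_h·S_h = 740·6.61 = 4891.40
Σ N_h S_h = 29975.80
n for stratum C = 112·4891.40/29975.80 = 18.276 → 18

18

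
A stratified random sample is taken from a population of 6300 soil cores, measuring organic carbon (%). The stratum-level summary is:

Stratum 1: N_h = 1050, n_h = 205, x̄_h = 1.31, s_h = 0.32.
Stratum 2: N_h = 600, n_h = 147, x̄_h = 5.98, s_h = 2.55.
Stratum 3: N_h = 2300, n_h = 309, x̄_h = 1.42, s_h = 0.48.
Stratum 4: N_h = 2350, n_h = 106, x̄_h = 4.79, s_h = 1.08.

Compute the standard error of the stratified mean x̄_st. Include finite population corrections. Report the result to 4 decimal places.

V̂(x̄_st) = Σ W_h² (1 − n_h/N_h) s_h²/n_h, with W_h = N_h/N and N = 6300:
  stratum 1: (1050/6300)²·(1 − 205/1050)·0.32²/205 = 1.11663e-05
  stratum 2: (600/6300)²·(1 − 147/600)·2.55²/147 = 0.000302922
  stratum 3: (2300/6300)²·(1 − 309/2300)·0.48²/309 = 8.60284e-05
  stratum 4: (2350/6300)²·(1 − 106/2350)·1.08²/106 = 0.00146201
V̂(x̄_st) = 0.00186213
SE(x̄_st) = √0.00186213 = 0.0431524

SE(x̄_st) ≈ 0.0432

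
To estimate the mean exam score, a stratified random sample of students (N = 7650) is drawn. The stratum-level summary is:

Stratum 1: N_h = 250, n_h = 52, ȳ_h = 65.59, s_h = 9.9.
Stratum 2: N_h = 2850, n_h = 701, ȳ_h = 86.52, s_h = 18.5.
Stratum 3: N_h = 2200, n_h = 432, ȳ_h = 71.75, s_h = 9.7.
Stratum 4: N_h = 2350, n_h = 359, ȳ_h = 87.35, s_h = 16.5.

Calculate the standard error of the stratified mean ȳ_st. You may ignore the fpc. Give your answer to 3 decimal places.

V̂(ȳ_st) = Σ W_h² s_h²/n_h, with W_h = N_h/N and N = 7650:
  stratum 1: (250/7650)²·9.9²/52 = 0.00201291
  stratum 2: (2850/7650)²·18.5²/701 = 0.0677629
  stratum 3: (2200/7650)²·9.7²/432 = 0.0180128
  stratum 4: (2350/7650)²·16.5²/359 = 0.0715626
V̂(ȳ_st) = 0.159351
SE(ȳ_st) = √0.159351 = 0.399188

SE(ȳ_st) ≈ 0.399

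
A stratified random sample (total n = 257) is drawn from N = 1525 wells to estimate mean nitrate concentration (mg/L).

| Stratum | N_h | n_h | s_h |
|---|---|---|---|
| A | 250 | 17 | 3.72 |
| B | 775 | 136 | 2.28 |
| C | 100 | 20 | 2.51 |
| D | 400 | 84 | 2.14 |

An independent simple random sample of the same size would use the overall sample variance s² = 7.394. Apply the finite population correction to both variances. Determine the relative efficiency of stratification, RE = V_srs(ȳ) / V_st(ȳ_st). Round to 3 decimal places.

V̂(ȳ_st) = Σ W_h² (1 − n_h/N_h) s_h²/n_h, with W_h = N_h/N and N = 1525:
  stratum A: (250/1525)²·(1 − 17/250)·3.72²/17 = 0.0203889
  stratum B: (775/1525)²·(1 − 136/775)·2.28²/136 = 0.00813942
  stratum C: (100/1525)²·(1 − 20/100)·2.51²/20 = 0.0010836
  stratum D: (400/1525)²·(1 − 84/400)·2.14²/84 = 0.00296316
V_st = 0.0325751
V_srs = (1 − 257/1525)·7.394/257 = 0.0239219
Relative efficiency = V_srs / V_st = 0.0239219/0.0325751 = 0.7344

RE ≈ 0.734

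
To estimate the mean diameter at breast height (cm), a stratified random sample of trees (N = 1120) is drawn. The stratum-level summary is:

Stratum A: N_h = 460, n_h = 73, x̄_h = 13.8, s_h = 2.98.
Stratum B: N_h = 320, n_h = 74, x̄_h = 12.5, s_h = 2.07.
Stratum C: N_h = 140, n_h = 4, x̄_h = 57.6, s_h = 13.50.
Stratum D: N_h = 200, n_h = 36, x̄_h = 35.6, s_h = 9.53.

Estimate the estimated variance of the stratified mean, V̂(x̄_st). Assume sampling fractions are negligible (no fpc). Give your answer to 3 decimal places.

V̂(x̄_st) ≈ 0.818

V̂(x̄_st) = Σ W_h² s_h²/n_h, with W_h = N_h/N and N = 1120:
  stratum A: (460/1120)²·2.98²/73 = 0.0205206
  stratum B: (320/1120)²·2.07²/74 = 0.00472686
  stratum C: (140/1120)²·13.50²/4 = 0.711914
  stratum D: (200/1120)²·9.53²/36 = 0.0804465
V̂(x̄_st) = 0.817608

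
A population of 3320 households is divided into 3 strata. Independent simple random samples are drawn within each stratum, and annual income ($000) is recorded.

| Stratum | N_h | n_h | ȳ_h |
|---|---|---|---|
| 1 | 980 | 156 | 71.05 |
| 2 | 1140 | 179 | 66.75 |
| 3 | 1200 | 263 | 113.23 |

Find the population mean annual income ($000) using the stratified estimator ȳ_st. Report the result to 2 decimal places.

ȳ_st ≈ 84.82

N = Σ N_h = 3320. Stratum weights W_h = N_h/N.
ȳ_st = (980·71.05 + 1140·66.75 + 1200·113.23) / 3320 = 84.8193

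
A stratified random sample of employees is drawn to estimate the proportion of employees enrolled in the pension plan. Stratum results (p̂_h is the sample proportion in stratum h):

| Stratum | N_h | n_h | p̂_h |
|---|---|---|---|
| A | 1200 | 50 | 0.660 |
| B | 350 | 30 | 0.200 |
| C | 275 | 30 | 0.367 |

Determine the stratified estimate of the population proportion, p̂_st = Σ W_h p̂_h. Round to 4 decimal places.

N = 1825; stratum weights W_h = N_h/N.
p̂_st = Σ W_h p̂_h = (1200·0.660 + 350·0.200 + 275·0.367)/1825 = 0.52763

p̂_st ≈ 0.5276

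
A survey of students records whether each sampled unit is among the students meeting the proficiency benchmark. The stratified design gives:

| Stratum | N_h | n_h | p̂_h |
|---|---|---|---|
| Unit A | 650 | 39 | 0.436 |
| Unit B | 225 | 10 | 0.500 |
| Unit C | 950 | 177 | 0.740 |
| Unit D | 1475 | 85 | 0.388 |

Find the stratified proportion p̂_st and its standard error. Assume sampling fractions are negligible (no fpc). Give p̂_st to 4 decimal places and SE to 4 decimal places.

p̂_st ≈ 0.5064, SE ≈ 0.0322

N = 3300; stratum weights W_h = N_h/N.
p̂_st = Σ W_h p̂_h = (650·0.436 + 225·0.500 + 950·0.740 + 1475·0.388)/3300 = 0.50642
V̂(p̂_st) = Σ W_h² p̂_h(1−p̂_h)/(n_h−1):
  stratum Unit A: (650/3300)²·0.436·0.564/38 = 0.000251062
  stratum Unit B: (225/3300)²·0.500·0.500/9 = 0.000129132
  stratum Unit C: (950/3300)²·0.740·0.260/176 = 9.05966e-05
  stratum Unit D: (1475/3300)²·0.388·0.612/84 = 0.000564755
V̂(p̂_st) = 0.00103555; SE = √V̂ = 0.0321799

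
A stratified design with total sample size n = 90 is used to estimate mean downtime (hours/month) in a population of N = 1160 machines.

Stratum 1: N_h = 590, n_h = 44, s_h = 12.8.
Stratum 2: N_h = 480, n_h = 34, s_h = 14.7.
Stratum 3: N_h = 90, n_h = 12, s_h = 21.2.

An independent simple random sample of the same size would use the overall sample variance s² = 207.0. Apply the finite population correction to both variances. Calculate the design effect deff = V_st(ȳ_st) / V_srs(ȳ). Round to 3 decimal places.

V̂(ȳ_st) = Σ W_h² (1 − n_h/N_h) s_h²/n_h, with W_h = N_h/N and N = 1160:
  stratum 1: (590/1160)²·(1 − 44/590)·12.8²/44 = 0.891448
  stratum 2: (480/1160)²·(1 − 34/480)·14.7²/34 = 1.01115
  stratum 3: (90/1160)²·(1 − 12/90)·21.2²/12 = 0.195394
V_st = 2.09799
V_srs = (1 − 90/1160)·207.0/90 = 2.12155
deff = V_st / V_srs = 2.09799/2.12155 = 0.9889

deff ≈ 0.989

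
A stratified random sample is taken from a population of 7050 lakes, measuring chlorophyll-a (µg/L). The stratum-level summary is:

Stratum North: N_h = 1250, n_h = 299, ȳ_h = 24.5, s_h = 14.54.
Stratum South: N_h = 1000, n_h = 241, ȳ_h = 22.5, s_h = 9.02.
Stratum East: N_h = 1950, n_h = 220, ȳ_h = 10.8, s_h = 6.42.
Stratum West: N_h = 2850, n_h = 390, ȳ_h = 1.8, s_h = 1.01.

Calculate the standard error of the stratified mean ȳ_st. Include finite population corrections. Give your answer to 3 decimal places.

V̂(ȳ_st) = Σ W_h² (1 − n_h/N_h) s_h²/n_h, with W_h = N_h/N and N = 7050:
  stratum North: (1250/7050)²·(1 − 299/1250)·14.54²/299 = 0.016911
  stratum South: (1000/7050)²·(1 − 241/1000)·9.02²/241 = 0.00515537
  stratum East: (1950/7050)²·(1 − 220/1950)·6.42²/220 = 0.012716
  stratum West: (2850/7050)²·(1 − 390/2850)·1.01²/390 = 0.00036896
V̂(ȳ_st) = 0.0351513
SE(ȳ_st) = √0.0351513 = 0.187487

SE(ȳ_st) ≈ 0.187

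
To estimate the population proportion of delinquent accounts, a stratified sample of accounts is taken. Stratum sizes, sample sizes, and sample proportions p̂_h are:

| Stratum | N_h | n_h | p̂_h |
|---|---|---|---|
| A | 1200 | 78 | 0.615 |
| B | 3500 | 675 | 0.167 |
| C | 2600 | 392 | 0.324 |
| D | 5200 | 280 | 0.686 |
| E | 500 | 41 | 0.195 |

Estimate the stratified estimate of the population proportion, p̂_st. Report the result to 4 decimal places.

p̂_st ≈ 0.4484

N = 13000; stratum weights W_h = N_h/N.
p̂_st = Σ W_h p̂_h = (1200·0.615 + 3500·0.167 + 2600·0.324 + 5200·0.686 + 500·0.195)/13000 = 0.44843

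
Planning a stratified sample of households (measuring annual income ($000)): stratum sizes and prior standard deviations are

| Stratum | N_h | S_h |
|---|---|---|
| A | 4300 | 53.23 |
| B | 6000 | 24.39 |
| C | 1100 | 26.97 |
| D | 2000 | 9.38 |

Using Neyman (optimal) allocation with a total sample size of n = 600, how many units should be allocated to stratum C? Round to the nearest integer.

Neyman allocation: n_h = n · N_h S_h / Σ N_i S_i, with n = 600.
  stratum A: N_h·S_h = 4300·53.23 = 228889.00
  stratum B: N_h·S_h = 6000·24.39 = 146340.00
  stratum C: N_h·S_h = 1100·26.97 = 29667.00
  stratum D: N_h·S_h = 2000·9.38 = 18760.00
Σ N_h S_h = 423656.00
n for stratum C = 600·29667.00/423656.00 = 42.016 → 42

42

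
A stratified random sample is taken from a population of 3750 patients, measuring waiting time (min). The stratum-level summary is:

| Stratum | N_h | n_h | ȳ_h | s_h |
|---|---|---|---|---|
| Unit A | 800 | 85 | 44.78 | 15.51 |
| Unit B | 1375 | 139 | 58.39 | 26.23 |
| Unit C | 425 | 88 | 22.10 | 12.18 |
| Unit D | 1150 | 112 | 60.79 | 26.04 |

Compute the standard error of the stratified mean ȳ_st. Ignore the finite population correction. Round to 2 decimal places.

SE(ȳ_st) ≈ 1.18

V̂(ȳ_st) = Σ W_h² s_h²/n_h, with W_h = N_h/N and N = 3750:
  stratum Unit A: (800/3750)²·15.51²/85 = 0.128802
  stratum Unit B: (1375/3750)²·26.23²/139 = 0.665464
  stratum Unit C: (425/3750)²·12.18²/88 = 0.0216535
  stratum Unit D: (1150/3750)²·26.04²/112 = 0.569373
V̂(ȳ_st) = 1.38529
SE(ȳ_st) = √1.38529 = 1.17698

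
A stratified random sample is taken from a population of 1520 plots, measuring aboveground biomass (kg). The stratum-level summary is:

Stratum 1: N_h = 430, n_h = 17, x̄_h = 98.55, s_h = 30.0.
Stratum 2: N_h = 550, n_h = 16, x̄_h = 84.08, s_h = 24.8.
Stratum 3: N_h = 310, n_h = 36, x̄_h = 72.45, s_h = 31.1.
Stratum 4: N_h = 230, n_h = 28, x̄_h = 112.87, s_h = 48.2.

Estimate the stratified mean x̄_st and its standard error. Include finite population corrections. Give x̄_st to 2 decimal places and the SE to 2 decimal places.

x̄_st = Σ W_h x̄_h = (430·98.55 + 550·84.08 + 310·72.45 + 230·112.87)/1520 = 90.15796
V̂(x̄_st) = Σ W_h² (1 − n_h/N_h) s_h²/n_h, with W_h = N_h/N and N = 1520:
  stratum 1: (430/1520)²·(1 − 17/430)·30.0²/17 = 4.06935
  stratum 2: (550/1520)²·(1 − 16/550)·24.8²/16 = 4.88653
  stratum 3: (310/1520)²·(1 − 36/310)·31.1²/36 = 0.987742
  stratum 4: (230/1520)²·(1 − 28/230)·48.2²/28 = 1.66851
V̂(x̄_st) = 11.6121
SE(x̄_st) = √11.6121 = 3.40766

x̄_st ≈ 90.16, SE ≈ 3.41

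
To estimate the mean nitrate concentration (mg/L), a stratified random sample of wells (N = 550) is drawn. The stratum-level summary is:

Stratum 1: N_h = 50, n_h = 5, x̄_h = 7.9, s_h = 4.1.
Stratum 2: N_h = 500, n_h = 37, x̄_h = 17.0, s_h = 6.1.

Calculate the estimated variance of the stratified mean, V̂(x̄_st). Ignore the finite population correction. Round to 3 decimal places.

V̂(x̄_st) = Σ W_h² s_h²/n_h, with W_h = N_h/N and N = 550:
  stratum 1: (50/550)²·4.1²/5 = 0.0277851
  stratum 2: (500/550)²·6.1²/37 = 0.831137
V̂(x̄_st) = 0.858922

V̂(x̄_st) ≈ 0.859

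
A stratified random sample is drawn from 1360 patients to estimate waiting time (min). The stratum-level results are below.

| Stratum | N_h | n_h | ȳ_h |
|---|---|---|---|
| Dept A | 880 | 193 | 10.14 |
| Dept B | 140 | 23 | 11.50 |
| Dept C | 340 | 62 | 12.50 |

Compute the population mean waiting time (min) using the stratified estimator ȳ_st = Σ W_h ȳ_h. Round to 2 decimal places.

N = Σ N_h = 1360. Stratum weights W_h = N_h/N.
ȳ_st = (880·10.14 + 140·11.50 + 340·12.50) / 1360 = 10.8700

ȳ_st ≈ 10.87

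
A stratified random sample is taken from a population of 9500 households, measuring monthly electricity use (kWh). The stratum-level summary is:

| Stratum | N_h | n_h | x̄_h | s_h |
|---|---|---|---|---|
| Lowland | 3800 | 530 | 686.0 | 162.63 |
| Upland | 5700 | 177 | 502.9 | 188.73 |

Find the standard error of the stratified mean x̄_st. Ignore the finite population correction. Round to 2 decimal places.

V̂(x̄_st) = Σ W_h² s_h²/n_h, with W_h = N_h/N and N = 9500:
  stratum Lowland: (3800/9500)²·162.63²/530 = 7.98446
  stratum Upland: (5700/9500)²·188.73²/177 = 72.4454
V̂(x̄_st) = 80.4299
SE(x̄_st) = √80.4299 = 8.96827

SE(x̄_st) ≈ 8.97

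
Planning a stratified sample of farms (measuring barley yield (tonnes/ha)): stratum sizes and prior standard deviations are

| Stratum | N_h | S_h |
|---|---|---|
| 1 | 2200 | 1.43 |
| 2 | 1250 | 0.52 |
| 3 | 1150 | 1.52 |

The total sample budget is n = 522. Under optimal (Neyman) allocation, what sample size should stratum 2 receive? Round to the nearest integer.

61

Neyman allocation: n_h = n · N_h S_h / Σ N_i S_i, with n = 522.
  stratum 1: N_h·S_h = 2200·1.43 = 3146.00
  stratum 2: N_h·S_h = 1250·0.52 = 650.00
  stratum 3: N_h·S_h = 1150·1.52 = 1748.00
Σ N_h S_h = 5544.00
n for stratum 2 = 522·650.00/5544.00 = 61.201 → 61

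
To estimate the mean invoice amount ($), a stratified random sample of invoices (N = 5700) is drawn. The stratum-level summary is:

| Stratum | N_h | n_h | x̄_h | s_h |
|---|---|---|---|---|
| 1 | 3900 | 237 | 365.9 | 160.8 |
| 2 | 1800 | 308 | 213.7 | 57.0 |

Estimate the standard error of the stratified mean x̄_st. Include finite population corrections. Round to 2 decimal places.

SE(x̄_st) ≈ 6.99

V̂(x̄_st) = Σ W_h² (1 − n_h/N_h) s_h²/n_h, with W_h = N_h/N and N = 5700:
  stratum 1: (3900/5700)²·(1 − 237/3900)·160.8²/237 = 47.9706
  stratum 2: (1800/5700)²·(1 − 308/1800)·57.0²/308 = 0.871948
V̂(x̄_st) = 48.8426
SE(x̄_st) = √48.8426 = 6.98875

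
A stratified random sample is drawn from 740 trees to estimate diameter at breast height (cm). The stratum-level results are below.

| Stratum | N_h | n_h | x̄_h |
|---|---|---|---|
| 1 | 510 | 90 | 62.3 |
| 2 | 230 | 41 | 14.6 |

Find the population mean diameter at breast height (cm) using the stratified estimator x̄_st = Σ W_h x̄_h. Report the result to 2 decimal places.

x̄_st ≈ 47.47

N = Σ N_h = 740. Stratum weights W_h = N_h/N.
x̄_st = (510·62.3 + 230·14.6) / 740 = 47.4743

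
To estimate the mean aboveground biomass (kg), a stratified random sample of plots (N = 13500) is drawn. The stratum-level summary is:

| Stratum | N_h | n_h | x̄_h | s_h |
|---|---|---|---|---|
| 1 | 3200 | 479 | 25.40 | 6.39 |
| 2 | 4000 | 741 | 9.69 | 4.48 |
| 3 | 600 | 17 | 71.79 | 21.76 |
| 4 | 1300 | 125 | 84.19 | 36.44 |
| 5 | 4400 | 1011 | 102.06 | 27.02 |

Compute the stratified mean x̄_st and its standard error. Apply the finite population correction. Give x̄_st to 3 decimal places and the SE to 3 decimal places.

x̄_st = Σ W_h x̄_h = (3200·25.40 + 4000·9.69 + 600·71.79 + 1300·84.19 + 4400·102.06)/13500 = 53.45370
V̂(x̄_st) = Σ W_h² (1 − n_h/N_h) s_h²/n_h, with W_h = N_h/N and N = 13500:
  stratum 1: (3200/13500)²·(1 − 479/3200)·6.39²/479 = 0.00407265
  stratum 2: (4000/13500)²·(1 − 741/4000)·4.48²/741 = 0.00193738
  stratum 3: (600/13500)²·(1 − 17/600)·21.76²/17 = 0.053459
  stratum 4: (1300/13500)²·(1 − 125/1300)·36.44²/125 = 0.0890349
  stratum 5: (4400/13500)²·(1 − 1011/4400)·27.02²/1011 = 0.0590849
V̂(x̄_st) = 0.207589
SE(x̄_st) = √0.207589 = 0.455619

x̄_st ≈ 53.454, SE ≈ 0.456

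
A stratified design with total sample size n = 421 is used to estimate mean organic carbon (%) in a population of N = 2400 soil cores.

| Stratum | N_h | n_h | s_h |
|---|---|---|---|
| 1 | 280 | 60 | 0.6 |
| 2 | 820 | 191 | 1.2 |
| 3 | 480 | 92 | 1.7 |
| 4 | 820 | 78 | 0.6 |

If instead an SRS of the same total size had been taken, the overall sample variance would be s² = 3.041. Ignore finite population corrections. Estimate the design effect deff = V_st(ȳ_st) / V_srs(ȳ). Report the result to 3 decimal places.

deff ≈ 0.382

V̂(ȳ_st) = Σ W_h² s_h²/n_h, with W_h = N_h/N and N = 2400:
  stratum 1: (280/2400)²·0.6²/60 = 8.16667e-05
  stratum 2: (820/2400)²·1.2²/191 = 0.000880105
  stratum 3: (480/2400)²·1.7²/92 = 0.00125652
  stratum 4: (820/2400)²·0.6²/78 = 0.000538782
V_st = 0.00275708
V_srs = s²/n = 3.041/421 = 0.00722328
deff = V_st / V_srs = 0.00275708/0.00722328 = 0.3817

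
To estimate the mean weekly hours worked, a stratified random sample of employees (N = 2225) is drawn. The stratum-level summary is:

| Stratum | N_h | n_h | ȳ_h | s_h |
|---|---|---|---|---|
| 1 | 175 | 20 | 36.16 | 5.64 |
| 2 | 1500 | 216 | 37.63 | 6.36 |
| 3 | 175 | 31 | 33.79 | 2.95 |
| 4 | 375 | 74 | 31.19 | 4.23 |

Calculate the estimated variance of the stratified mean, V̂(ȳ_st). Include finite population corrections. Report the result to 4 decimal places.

V̂(ȳ_st) = Σ W_h² (1 − n_h/N_h) s_h²/n_h, with W_h = N_h/N and N = 2225:
  stratum 1: (175/2225)²·(1 − 20/175)·5.64²/20 = 0.00871441
  stratum 2: (1500/2225)²·(1 − 216/1500)·6.36²/216 = 0.0728546
  stratum 3: (175/2225)²·(1 − 31/175)·2.95²/31 = 0.00142897
  stratum 4: (375/2225)²·(1 − 74/375)·4.23²/74 = 0.00551298
V̂(ȳ_st) = 0.0885109

V̂(ȳ_st) ≈ 0.0885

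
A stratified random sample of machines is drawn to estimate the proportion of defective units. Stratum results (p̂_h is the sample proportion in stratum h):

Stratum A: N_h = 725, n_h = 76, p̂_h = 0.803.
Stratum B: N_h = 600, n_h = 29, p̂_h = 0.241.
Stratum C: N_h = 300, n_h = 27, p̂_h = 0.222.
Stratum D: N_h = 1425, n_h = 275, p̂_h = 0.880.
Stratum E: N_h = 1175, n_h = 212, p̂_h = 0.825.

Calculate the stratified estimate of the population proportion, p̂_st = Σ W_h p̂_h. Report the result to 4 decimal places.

p̂_st ≈ 0.7140

N = 4225; stratum weights W_h = N_h/N.
p̂_st = Σ W_h p̂_h = (725·0.803 + 600·0.241 + 300·0.222 + 1425·0.880 + 1175·0.825)/4225 = 0.71402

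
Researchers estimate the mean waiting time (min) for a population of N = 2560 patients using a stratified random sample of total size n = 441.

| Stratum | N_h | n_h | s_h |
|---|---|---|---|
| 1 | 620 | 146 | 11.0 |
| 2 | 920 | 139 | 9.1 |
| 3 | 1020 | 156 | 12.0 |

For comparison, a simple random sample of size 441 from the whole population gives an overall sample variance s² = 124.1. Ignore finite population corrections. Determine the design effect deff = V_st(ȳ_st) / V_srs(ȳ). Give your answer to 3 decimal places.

deff ≈ 0.967

V̂(ȳ_st) = Σ W_h² s_h²/n_h, with W_h = N_h/N and N = 2560:
  stratum 1: (620/2560)²·11.0²/146 = 0.0486112
  stratum 2: (920/2560)²·9.1²/139 = 0.076942
  stratum 3: (1020/2560)²·12.0²/156 = 0.146541
V_st = 0.272094
V_srs = s²/n = 124.1/441 = 0.281406
deff = V_st / V_srs = 0.272094/0.281406 = 0.9669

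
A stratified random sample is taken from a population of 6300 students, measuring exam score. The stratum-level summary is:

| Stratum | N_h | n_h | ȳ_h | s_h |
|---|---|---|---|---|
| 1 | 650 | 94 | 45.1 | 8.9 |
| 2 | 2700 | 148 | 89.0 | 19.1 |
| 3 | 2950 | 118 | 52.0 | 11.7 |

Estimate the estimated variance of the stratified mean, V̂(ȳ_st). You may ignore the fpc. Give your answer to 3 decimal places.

V̂(ȳ_st) ≈ 0.716

V̂(ȳ_st) = Σ W_h² s_h²/n_h, with W_h = N_h/N and N = 6300:
  stratum 1: (650/6300)²·8.9²/94 = 0.00897011
  stratum 2: (2700/6300)²·19.1²/148 = 0.452743
  stratum 3: (2950/6300)²·11.7²/118 = 0.254362
V̂(ȳ_st) = 0.716075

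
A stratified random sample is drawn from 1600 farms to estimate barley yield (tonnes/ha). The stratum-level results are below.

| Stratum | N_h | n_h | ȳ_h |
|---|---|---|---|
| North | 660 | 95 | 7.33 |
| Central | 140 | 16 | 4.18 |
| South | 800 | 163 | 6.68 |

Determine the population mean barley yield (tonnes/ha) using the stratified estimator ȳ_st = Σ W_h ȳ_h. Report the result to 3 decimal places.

N = Σ N_h = 1600. Stratum weights W_h = N_h/N.
ȳ_st = (660·7.33 + 140·4.18 + 800·6.68) / 1600 = 6.72938

ȳ_st ≈ 6.729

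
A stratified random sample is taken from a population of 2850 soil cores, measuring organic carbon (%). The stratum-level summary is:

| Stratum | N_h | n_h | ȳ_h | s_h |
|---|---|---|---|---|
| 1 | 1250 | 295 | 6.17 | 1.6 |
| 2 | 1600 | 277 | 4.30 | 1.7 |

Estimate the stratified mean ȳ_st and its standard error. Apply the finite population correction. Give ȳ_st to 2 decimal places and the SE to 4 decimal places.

ȳ_st ≈ 5.12, SE ≈ 0.0632

ȳ_st = Σ W_h ȳ_h = (1250·6.17 + 1600·4.30)/2850 = 5.12018
V̂(ȳ_st) = Σ W_h² (1 − n_h/N_h) s_h²/n_h, with W_h = N_h/N and N = 2850:
  stratum 1: (1250/2850)²·(1 − 295/1250)·1.6²/295 = 0.00127539
  stratum 2: (1600/2850)²·(1 − 277/1600)·1.7²/277 = 0.00271899
V̂(ȳ_st) = 0.00399438
SE(ȳ_st) = √0.00399438 = 0.0632011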